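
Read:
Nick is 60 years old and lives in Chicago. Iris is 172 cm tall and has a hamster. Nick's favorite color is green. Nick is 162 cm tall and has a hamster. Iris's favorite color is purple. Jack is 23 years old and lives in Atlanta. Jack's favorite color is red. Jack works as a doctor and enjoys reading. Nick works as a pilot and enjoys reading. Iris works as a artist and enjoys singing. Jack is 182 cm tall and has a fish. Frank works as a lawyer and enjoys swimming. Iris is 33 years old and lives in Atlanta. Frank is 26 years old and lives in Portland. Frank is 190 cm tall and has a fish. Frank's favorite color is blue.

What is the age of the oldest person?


Oldest: Nick at 60

60


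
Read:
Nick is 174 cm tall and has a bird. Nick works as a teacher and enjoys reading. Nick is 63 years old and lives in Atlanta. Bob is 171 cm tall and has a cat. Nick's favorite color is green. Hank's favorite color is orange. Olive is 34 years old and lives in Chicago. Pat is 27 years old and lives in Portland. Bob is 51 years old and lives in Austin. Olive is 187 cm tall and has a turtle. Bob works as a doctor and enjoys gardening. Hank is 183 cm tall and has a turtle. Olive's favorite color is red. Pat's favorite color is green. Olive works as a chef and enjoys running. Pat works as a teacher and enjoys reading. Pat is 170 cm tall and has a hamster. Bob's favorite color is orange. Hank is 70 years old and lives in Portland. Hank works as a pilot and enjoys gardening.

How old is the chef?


The chef is Olive, age 34

34


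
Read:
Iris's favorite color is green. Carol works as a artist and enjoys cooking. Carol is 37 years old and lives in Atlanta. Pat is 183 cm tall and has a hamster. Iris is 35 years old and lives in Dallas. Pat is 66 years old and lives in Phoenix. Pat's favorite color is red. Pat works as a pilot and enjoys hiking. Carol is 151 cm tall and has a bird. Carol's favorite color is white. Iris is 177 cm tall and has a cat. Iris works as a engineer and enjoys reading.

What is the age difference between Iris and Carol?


|35 - 37| = 2

2


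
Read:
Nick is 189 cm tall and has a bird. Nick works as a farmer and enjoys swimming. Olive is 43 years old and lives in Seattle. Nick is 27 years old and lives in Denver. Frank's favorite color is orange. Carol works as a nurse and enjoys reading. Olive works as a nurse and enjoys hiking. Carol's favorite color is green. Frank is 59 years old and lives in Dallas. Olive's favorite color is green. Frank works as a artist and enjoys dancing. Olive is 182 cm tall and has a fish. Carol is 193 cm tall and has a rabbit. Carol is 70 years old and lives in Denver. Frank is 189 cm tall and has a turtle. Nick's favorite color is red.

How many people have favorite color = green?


Count: 2

2


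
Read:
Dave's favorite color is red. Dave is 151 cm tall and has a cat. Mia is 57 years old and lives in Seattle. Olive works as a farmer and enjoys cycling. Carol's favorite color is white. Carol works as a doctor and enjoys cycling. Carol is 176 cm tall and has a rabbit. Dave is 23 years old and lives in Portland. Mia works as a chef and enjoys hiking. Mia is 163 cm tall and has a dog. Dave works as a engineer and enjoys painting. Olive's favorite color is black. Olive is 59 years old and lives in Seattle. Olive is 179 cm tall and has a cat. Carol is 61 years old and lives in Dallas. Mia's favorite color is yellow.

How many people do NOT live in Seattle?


Not in Seattle: 2

2


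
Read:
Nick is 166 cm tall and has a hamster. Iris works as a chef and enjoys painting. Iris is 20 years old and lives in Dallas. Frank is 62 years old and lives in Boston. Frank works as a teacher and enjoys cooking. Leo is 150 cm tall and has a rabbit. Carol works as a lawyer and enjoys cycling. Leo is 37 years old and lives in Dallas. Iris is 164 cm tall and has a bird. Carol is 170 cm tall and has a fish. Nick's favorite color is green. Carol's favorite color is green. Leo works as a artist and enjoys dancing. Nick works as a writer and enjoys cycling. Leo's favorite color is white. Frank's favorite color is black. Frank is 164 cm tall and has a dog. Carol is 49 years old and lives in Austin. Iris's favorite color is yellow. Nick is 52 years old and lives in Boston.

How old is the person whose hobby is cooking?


Person with hobby=cooking is Frank, age 62

62


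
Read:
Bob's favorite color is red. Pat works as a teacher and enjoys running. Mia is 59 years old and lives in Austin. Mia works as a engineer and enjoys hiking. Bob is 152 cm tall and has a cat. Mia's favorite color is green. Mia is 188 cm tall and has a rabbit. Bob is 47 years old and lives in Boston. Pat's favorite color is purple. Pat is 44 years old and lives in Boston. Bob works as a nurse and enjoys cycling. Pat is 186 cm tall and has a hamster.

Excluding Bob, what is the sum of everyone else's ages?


Sum (excluding Bob): 103

103


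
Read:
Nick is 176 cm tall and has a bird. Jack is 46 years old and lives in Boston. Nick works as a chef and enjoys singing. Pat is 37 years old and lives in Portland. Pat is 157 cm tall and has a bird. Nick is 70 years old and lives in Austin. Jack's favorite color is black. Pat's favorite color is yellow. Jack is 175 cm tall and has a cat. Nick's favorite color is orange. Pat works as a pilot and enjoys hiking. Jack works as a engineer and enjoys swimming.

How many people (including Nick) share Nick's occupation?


Nick is a chef. Count = 1

1


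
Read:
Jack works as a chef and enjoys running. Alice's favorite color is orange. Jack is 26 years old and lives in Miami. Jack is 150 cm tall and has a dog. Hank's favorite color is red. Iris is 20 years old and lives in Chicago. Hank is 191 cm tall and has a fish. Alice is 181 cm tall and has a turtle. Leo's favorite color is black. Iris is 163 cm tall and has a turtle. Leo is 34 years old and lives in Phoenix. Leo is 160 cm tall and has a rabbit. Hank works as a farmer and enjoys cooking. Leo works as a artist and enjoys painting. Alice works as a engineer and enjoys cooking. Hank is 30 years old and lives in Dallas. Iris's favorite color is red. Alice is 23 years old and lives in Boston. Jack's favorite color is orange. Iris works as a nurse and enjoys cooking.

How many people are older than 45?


Filter: 0

0


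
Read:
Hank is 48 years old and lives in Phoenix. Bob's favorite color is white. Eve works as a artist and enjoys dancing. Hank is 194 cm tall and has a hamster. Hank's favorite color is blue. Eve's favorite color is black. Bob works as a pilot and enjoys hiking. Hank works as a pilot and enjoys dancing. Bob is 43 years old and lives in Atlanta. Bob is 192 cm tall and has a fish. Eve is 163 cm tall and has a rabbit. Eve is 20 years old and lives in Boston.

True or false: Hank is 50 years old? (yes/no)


Hank is actually 48. no

no


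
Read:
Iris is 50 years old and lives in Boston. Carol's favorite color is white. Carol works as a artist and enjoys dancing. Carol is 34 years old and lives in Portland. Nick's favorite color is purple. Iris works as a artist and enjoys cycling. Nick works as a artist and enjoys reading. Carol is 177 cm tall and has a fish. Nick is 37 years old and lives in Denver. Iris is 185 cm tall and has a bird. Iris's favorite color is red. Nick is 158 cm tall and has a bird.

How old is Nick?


Nick is 37 years old

37


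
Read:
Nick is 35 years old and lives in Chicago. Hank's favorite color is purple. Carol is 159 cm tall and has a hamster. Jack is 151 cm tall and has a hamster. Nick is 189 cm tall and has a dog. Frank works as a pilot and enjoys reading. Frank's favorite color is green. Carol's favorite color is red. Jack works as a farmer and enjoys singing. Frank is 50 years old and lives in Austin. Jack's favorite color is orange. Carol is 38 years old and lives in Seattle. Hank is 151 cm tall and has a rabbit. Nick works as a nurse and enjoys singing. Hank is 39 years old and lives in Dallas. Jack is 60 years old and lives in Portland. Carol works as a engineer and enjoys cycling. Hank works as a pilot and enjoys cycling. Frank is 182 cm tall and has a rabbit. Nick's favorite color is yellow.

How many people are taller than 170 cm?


Taller than 170: 2

2


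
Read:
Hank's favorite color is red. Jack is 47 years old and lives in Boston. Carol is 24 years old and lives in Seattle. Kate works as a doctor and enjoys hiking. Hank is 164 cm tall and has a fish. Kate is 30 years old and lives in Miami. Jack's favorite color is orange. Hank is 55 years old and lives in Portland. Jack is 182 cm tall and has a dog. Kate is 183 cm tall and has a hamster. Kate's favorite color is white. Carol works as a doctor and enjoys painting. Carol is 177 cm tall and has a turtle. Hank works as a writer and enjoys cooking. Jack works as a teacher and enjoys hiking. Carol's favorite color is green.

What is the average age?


Sum=156, n=4, avg=39

39


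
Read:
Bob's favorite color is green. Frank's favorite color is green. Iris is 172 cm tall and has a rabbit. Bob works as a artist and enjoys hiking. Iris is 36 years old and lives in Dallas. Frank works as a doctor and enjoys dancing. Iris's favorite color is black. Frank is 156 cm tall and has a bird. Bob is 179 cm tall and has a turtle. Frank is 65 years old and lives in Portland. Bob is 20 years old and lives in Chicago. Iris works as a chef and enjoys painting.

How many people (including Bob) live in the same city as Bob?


Bob lives in Chicago. Count = 1

1


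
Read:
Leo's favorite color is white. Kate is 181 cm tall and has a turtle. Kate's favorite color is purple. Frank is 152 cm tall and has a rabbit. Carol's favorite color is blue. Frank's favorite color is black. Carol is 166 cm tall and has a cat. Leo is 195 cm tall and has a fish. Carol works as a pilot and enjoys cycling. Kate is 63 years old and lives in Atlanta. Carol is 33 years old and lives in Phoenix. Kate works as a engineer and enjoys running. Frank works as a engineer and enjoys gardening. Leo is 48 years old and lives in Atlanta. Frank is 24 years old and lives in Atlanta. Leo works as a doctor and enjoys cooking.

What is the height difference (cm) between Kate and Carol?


|181 - 166| = 15

15


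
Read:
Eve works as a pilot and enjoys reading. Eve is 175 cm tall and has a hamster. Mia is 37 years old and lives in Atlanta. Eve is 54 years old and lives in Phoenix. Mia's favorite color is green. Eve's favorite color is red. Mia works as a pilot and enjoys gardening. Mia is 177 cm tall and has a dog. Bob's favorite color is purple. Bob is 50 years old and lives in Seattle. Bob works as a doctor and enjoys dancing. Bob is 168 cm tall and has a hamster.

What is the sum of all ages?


37+54+50 = 141

141


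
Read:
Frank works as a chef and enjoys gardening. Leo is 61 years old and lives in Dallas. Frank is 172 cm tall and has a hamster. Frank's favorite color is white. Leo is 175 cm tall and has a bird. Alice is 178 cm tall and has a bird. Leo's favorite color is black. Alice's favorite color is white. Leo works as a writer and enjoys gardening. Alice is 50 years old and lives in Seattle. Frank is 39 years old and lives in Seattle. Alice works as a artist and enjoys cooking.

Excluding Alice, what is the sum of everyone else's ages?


Sum (excluding Alice): 100

100


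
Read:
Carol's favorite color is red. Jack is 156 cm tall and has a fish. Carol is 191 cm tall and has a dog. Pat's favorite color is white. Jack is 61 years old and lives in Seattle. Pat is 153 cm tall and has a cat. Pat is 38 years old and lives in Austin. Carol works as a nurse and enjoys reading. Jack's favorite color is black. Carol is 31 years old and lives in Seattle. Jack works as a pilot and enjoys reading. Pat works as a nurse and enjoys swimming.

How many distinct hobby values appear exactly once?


Unique hobby values: 1

1


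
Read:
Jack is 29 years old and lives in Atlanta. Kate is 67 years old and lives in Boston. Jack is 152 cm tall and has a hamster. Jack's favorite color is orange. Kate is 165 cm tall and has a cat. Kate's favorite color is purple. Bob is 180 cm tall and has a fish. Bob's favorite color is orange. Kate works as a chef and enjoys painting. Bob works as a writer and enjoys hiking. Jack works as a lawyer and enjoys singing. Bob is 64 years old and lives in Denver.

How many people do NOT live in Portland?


Not in Portland: 3

3


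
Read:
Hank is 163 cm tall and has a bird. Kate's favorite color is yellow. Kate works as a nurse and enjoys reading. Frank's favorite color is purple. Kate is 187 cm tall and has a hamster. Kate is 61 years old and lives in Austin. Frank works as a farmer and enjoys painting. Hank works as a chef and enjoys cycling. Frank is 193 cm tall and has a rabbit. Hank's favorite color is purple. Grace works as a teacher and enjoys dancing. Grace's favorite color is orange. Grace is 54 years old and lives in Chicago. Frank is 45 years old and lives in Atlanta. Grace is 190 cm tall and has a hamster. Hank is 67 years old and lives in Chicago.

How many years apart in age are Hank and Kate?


67 vs 61, diff = 6

6


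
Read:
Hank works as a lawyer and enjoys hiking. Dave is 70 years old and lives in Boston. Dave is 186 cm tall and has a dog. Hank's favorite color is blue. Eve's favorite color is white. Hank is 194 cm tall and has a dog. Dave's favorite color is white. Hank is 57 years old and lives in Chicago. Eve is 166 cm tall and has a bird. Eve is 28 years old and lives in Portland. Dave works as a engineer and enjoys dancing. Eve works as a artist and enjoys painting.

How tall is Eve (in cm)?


Eve is 166 cm tall

166


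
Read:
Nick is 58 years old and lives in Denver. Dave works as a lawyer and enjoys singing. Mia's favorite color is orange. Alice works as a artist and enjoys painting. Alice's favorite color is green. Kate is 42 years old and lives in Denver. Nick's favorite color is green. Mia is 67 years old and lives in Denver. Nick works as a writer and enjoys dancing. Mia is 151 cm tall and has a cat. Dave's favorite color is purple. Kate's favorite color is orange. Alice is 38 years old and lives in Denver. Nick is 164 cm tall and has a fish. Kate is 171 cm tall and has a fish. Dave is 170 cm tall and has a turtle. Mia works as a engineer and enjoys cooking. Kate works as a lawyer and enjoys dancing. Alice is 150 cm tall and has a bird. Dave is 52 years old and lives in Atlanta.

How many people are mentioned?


People: Dave, Alice, Kate, Mia, Nick. Count = 5

5


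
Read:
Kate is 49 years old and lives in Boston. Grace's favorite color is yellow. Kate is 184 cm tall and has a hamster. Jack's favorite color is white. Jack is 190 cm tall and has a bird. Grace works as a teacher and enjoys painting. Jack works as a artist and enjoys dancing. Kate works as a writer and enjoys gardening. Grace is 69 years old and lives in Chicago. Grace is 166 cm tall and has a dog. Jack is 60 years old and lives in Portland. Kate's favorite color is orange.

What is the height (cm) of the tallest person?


Tallest: Jack at 190 cm

190


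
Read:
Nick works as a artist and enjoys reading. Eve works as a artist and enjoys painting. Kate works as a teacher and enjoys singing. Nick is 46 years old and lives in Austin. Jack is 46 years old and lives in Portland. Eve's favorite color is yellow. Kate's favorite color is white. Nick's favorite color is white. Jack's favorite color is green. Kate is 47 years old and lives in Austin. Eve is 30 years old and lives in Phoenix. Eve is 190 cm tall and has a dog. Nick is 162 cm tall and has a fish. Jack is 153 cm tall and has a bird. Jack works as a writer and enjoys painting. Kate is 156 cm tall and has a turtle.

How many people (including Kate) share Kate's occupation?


Kate is a teacher. Count = 1

1


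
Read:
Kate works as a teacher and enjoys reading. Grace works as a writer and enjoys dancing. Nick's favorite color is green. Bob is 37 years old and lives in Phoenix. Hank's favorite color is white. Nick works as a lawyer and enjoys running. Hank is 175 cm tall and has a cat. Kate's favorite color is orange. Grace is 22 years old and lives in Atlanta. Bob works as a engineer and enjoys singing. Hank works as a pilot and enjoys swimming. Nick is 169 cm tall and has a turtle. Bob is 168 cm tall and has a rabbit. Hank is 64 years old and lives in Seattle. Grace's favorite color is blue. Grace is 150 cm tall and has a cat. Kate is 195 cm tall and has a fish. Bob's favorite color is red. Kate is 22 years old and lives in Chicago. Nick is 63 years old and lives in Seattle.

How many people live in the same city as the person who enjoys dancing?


Person with hobby dancing is Grace, city Atlanta. Count = 1

1


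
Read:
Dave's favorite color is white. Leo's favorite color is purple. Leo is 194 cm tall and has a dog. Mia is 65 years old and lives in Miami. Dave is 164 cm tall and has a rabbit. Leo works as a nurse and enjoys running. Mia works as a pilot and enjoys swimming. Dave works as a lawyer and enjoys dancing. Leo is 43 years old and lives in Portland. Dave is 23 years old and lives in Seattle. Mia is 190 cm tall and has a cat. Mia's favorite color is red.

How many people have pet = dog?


Count: 1

1


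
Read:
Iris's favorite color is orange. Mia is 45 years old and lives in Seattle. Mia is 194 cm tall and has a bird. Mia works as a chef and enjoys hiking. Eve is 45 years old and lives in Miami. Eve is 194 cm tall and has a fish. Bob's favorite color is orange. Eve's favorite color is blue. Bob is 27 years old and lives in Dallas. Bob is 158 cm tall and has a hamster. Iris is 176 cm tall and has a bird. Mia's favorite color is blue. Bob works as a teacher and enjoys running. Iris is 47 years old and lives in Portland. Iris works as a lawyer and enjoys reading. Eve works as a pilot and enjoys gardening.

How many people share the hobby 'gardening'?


Count: 1

1


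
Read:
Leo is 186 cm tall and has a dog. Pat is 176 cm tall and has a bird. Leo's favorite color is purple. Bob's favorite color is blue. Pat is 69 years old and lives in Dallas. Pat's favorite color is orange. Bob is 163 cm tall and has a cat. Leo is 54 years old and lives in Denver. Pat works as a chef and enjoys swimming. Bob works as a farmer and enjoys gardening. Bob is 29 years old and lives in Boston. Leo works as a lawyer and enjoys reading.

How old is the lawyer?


The lawyer is Leo, age 54

54


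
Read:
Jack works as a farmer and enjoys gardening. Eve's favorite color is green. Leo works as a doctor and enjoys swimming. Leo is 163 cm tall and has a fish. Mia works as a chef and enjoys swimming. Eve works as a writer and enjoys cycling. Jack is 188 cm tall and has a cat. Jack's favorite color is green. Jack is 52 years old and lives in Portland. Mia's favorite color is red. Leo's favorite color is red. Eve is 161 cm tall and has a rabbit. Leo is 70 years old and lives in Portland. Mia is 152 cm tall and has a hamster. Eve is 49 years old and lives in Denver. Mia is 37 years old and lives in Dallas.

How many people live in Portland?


Count in Portland: 2

2


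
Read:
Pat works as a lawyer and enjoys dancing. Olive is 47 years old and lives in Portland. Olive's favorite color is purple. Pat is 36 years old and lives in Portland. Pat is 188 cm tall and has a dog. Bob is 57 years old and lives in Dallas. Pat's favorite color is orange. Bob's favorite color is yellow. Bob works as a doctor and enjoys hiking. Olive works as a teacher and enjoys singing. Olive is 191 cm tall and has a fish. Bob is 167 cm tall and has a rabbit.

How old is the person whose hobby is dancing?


Person with hobby=dancing is Pat, age 36

36


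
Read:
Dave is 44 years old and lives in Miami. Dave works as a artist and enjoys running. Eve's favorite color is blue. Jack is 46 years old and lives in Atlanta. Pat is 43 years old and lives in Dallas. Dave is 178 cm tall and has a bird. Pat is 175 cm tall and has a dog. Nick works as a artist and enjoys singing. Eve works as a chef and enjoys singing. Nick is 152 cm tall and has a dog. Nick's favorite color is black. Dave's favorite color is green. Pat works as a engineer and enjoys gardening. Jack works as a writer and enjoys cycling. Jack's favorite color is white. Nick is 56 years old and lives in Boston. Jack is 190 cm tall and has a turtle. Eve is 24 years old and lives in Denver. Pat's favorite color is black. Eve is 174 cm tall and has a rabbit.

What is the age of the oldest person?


Oldest: Nick at 56

56


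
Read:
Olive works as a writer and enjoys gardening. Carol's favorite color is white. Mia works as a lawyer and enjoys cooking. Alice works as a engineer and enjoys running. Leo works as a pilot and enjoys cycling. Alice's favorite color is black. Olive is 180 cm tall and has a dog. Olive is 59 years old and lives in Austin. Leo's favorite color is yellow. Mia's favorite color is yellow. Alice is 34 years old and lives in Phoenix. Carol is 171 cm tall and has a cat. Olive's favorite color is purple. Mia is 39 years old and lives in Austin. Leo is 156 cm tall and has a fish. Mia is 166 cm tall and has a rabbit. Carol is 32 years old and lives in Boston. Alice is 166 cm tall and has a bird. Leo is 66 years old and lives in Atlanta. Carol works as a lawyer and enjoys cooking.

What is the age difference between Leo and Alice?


|66 - 34| = 32

32


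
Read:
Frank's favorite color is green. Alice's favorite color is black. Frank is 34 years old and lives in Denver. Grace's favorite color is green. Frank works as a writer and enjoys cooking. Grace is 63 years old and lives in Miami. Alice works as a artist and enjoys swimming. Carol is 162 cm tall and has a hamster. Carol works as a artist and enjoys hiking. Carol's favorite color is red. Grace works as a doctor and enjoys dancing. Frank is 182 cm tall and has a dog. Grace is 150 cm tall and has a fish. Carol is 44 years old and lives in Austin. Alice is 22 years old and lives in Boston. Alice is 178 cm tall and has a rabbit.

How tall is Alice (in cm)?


Alice is 178 cm tall

178


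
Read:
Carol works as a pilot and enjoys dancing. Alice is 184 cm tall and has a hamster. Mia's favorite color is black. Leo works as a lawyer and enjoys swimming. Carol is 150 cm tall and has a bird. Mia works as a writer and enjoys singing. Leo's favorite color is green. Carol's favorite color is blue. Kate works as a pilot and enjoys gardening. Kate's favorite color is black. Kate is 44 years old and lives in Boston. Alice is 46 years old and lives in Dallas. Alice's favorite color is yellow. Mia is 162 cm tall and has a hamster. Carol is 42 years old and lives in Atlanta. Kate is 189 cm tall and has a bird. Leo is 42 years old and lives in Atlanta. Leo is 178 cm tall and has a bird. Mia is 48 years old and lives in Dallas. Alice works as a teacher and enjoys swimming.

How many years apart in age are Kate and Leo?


44 vs 42, diff = 2

2


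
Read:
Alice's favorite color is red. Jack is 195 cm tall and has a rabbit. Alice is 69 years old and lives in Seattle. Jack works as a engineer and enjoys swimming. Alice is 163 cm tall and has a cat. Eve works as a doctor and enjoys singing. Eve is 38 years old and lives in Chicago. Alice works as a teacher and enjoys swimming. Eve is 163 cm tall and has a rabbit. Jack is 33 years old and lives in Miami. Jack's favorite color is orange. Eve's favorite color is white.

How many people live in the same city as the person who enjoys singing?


Person with hobby singing is Eve, city Chicago. Count = 1

1


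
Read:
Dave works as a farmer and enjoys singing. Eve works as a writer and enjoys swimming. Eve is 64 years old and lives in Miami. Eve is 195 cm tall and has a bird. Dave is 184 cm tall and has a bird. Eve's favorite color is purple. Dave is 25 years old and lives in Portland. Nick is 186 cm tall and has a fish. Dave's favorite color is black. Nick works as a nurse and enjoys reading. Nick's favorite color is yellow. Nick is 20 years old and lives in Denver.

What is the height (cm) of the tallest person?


Tallest: Eve at 195 cm

195


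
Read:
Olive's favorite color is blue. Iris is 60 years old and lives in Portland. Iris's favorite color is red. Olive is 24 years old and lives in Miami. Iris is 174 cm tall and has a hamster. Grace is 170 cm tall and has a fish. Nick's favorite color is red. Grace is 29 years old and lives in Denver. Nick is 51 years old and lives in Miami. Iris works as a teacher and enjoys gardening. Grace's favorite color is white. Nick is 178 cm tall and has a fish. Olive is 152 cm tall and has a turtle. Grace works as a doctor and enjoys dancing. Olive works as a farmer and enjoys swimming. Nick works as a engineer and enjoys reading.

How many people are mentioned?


People: Olive, Nick, Iris, Grace. Count = 4

4


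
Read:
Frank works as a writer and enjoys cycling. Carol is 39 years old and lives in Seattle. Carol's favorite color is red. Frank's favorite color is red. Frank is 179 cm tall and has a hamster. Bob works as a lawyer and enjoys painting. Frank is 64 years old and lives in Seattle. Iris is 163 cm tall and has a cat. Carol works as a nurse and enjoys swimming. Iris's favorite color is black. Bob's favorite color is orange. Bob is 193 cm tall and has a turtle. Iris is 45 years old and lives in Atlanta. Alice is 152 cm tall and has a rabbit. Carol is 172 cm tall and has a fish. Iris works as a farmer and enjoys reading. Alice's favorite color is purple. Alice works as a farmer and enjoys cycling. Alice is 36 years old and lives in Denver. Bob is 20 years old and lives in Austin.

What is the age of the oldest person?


Oldest: Frank at 64

64


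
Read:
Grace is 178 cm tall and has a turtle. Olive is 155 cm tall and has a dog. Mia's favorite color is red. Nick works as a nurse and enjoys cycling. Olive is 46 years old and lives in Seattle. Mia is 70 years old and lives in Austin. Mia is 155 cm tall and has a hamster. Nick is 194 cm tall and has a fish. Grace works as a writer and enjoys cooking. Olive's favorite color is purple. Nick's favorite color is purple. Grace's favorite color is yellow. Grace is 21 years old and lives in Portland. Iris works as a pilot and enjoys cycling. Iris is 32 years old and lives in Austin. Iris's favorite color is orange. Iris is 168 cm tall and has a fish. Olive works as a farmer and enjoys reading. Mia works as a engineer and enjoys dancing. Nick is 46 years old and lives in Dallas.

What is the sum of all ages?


46+32+70+46+21 = 215

215


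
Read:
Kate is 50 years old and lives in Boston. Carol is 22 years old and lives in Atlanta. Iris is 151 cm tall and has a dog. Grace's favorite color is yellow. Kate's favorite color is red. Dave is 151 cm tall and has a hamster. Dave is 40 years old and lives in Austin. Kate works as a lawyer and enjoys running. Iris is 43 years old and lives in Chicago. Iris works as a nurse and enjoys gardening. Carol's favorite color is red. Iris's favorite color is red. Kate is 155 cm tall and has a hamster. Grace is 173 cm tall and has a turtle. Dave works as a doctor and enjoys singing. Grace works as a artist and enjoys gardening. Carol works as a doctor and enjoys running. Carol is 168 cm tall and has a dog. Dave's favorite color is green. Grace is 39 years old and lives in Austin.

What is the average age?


Sum=194, n=5, avg=38.8

38.8


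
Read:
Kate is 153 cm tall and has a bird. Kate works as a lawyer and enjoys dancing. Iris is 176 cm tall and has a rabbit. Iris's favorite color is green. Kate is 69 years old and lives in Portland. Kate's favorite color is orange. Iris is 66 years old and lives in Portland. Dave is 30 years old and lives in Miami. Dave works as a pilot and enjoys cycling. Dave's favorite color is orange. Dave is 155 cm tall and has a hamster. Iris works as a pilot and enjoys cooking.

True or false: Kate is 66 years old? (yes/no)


Kate is actually 69. no

no


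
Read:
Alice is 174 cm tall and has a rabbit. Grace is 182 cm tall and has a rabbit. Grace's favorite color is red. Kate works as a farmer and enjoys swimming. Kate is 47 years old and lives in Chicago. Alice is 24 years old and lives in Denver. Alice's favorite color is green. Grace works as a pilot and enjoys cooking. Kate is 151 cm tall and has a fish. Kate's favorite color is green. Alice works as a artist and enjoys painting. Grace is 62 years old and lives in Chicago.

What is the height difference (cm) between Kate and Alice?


|151 - 174| = 23

23


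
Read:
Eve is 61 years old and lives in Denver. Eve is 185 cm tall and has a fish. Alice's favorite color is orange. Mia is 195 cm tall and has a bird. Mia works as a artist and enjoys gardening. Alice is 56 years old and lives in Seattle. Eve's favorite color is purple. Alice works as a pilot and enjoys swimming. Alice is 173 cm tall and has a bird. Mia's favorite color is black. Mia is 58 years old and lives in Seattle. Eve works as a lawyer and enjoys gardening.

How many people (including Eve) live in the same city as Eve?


Eve lives in Denver. Count = 1

1


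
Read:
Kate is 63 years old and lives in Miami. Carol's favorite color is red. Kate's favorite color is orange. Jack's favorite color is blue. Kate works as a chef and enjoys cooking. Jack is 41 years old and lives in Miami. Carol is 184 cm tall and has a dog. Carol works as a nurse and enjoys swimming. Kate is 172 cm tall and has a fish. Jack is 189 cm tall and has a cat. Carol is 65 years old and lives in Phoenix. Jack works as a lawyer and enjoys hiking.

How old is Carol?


Carol is 65 years old

65


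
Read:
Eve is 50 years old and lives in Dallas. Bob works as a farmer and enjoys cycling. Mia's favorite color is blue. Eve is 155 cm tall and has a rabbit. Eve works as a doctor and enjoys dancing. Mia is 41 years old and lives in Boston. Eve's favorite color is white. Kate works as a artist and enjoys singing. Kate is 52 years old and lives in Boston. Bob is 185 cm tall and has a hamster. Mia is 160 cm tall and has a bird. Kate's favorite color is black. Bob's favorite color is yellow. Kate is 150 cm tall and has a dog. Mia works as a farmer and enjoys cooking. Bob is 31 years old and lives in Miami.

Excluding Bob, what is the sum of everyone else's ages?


Sum (excluding Bob): 143

143


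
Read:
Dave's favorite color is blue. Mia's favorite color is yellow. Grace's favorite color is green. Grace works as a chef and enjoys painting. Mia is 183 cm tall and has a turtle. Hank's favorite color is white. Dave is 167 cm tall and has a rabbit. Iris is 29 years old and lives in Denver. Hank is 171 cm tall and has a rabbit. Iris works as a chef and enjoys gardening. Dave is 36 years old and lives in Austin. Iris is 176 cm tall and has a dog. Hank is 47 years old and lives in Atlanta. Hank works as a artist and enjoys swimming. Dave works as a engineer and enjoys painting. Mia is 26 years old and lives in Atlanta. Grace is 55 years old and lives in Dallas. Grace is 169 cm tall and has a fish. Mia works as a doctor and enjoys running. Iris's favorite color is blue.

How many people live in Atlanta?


Count in Atlanta: 2

2


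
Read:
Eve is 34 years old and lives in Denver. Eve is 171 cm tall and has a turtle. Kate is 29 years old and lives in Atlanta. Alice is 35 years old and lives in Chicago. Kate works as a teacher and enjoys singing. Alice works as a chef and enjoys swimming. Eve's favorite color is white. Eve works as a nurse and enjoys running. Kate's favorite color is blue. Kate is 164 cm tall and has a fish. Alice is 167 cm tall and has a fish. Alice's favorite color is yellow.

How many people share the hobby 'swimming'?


Count: 1

1


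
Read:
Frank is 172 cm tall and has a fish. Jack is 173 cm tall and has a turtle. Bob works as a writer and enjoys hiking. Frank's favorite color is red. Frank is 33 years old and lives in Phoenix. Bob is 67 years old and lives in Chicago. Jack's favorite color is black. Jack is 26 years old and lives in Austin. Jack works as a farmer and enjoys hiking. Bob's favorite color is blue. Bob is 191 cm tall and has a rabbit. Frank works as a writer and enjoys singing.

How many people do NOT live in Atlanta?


Not in Atlanta: 3

3


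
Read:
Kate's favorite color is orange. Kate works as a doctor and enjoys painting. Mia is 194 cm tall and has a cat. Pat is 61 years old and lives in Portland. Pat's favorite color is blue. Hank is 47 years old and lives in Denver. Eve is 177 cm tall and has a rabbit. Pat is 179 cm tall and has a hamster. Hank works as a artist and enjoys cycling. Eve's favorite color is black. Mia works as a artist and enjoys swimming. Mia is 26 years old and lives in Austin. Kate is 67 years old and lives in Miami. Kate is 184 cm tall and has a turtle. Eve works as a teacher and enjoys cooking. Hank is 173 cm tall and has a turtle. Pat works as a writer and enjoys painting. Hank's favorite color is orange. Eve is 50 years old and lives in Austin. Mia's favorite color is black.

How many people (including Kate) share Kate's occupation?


Kate is a doctor. Count = 1

1


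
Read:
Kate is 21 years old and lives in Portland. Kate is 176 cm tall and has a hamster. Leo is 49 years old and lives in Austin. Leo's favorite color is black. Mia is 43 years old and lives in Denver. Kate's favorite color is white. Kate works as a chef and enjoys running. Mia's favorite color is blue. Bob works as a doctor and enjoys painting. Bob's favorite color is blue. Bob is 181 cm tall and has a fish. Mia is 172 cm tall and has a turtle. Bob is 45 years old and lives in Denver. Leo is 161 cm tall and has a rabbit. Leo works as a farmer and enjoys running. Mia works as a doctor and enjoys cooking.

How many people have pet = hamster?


Count: 1

1


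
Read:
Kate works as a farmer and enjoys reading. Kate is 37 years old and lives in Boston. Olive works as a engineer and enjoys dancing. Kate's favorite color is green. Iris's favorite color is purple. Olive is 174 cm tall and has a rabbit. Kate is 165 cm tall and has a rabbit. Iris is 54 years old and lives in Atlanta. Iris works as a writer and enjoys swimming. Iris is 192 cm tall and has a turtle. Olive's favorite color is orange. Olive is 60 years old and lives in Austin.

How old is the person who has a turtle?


Person with turtle is Iris, age 54

54


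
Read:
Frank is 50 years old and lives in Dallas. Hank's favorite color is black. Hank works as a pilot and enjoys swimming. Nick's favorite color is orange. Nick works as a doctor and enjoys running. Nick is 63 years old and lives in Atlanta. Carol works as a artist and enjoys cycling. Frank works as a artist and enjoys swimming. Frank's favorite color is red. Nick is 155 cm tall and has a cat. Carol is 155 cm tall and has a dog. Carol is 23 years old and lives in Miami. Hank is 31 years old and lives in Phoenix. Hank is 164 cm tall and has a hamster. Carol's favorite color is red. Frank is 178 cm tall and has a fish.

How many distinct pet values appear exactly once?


Unique pet values: 4

4


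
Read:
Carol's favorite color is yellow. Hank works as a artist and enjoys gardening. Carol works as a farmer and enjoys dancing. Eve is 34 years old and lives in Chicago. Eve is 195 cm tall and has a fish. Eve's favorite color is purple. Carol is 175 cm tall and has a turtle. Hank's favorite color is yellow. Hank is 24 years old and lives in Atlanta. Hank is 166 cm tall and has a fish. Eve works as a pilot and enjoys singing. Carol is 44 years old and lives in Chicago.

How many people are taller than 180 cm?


Taller than 180: 1

1


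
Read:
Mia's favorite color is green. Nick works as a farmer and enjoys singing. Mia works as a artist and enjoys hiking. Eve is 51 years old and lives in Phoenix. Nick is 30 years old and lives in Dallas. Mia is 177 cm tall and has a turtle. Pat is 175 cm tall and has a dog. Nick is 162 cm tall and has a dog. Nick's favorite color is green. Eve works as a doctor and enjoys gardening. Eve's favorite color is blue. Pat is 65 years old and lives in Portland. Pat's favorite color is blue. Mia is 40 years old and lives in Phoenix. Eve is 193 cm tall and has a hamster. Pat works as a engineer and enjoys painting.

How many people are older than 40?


Filter: 2

2


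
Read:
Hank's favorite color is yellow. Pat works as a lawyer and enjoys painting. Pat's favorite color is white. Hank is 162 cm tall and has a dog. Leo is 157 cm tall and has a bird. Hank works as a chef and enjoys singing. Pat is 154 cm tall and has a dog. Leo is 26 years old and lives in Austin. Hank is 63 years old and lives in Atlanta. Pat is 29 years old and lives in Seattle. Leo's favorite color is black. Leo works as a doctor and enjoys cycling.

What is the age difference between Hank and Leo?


|63 - 26| = 37

37


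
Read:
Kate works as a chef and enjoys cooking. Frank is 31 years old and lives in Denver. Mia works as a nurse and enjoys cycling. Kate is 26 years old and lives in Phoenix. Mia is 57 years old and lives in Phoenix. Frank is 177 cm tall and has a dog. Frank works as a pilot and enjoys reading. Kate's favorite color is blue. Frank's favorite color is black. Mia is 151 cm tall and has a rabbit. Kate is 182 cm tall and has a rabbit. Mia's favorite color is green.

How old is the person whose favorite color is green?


Person with favorite color=green is Mia, age 57

57


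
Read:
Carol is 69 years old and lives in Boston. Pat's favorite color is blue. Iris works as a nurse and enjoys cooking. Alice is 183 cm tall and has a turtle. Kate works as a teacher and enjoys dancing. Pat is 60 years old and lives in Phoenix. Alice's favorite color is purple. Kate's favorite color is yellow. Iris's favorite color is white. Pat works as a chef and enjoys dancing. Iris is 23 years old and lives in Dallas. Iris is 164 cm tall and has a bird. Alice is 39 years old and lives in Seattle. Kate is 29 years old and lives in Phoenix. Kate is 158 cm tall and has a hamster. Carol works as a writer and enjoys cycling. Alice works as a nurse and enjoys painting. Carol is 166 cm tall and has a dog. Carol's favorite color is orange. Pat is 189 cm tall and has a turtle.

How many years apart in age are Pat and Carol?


60 vs 69, diff = 9

9


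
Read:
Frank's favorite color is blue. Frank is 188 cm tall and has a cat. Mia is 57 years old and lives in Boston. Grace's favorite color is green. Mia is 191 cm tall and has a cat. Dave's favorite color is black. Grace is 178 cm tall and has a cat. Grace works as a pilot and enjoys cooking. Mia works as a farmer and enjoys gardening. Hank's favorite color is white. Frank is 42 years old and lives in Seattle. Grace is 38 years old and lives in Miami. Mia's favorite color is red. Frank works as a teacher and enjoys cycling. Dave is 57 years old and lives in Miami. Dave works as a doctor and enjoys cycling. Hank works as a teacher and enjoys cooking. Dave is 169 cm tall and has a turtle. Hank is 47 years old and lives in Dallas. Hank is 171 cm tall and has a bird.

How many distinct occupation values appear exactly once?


Unique occupation values: 3

3


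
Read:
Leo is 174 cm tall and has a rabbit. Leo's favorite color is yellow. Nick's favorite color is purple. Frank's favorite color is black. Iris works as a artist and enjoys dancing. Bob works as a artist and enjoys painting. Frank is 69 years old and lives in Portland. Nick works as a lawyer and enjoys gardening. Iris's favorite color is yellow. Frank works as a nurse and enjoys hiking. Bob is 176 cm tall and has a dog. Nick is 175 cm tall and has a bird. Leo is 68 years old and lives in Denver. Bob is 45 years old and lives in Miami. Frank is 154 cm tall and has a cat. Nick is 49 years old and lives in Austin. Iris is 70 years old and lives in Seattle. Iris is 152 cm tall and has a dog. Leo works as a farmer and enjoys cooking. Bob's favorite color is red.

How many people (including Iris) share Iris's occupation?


Iris is a artist. Count = 2

2


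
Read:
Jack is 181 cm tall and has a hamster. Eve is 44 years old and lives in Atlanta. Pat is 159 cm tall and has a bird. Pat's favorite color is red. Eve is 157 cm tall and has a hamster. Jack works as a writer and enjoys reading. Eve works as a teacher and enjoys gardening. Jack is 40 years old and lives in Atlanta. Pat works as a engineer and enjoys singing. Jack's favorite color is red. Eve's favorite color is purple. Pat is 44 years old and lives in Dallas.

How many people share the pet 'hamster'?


Count: 2

2
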